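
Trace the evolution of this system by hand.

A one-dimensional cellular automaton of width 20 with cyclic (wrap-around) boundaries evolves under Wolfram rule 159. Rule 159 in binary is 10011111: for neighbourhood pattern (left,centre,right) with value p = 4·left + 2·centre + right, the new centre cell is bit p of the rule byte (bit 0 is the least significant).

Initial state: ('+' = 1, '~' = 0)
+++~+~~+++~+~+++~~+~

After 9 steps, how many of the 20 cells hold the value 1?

14

gen 0: +++~+~~+++~+~+++~~+~
gen 1: ++~~+++++~~+~++~+++~
gen 2: +~++++++~+++~+~~++~~
gen 3: +~+++++~~++~~++++~++
gen 4: ~~++++~+++~+++++~~++
gen 5: +++++~~++~~++++~+++~
gen 6: ++++~+++~+++++~~++~~
gen 7: +++~~++~~++++~+++~++
gen 8: ++~+++~+++++~~++~~++
gen 9: +~~++~~++++~+++~++++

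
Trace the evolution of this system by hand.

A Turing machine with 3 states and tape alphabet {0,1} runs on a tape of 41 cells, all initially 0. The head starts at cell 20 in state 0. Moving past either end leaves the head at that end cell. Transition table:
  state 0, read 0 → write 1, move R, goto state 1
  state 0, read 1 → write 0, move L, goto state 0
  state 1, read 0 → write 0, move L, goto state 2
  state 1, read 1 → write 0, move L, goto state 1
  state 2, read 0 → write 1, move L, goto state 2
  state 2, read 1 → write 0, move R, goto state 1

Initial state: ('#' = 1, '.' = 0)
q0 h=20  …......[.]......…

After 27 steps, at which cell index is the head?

0

[0] q0 h=20  …......[.]......…
[1] q1 h=21  ….....#[.]......…
[2] q2 h=20  …......[#]......…
[3] q1 h=21  …......[.]......…
[4] q2 h=20  …......[.]......…
[5] q2 h=19  …......[.]#.....…
[6] q2 h=18  …......[.]##....…
[7] q2 h=17  …......[.]###...…
[8] q2 h=16  …......[.]####..…
[9] q2 h=15  …......[.]#####.…
[10] q2 h=14  …......[.]######…
[11] q2 h=13  …......[.]######…
[12] q2 h=12  …......[.]######…
[13] q2 h=11  …......[.]######…
[14] q2 h=10  …......[.]######…
[15] q2 h= 9  …......[.]######…
[16] q2 h= 8  …......[.]######…
[17] q2 h= 7  …......[.]######…
[18] q2 h= 6  |......[.]######…
[19] q2 h= 5  |.....[.]######…
[20] q2 h= 4  |....[.]######…
[21] q2 h= 3  |...[.]######…
[22] q2 h= 2  |..[.]######…
[23] q2 h= 1  |.[.]######…
[24] q2 h= 0  |[.]######…
[25] q2 h= 0  |[#]######…
[26] q1 h= 1  |.[#]######…
[27] q1 h= 0  |[.].#####…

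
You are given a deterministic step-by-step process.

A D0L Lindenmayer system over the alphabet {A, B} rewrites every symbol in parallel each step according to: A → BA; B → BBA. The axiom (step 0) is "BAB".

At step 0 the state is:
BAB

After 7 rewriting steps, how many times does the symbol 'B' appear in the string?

k=0  BAB
k=1  BBABABBA
k=2  BBABBABABBABABBABBABA
k=3  BBABBABABBABBABABBABABBABBABABBABABBABBABABBABBABABBABA
k=4  BBABBABABBABBABABBABABBABBABABBABBABABBABABBABBABABBABABBA…ABABBABBABABBABBABABBABABBABBABABBABBABABBABABBABBABABBABA  (len 144)
k=5  BBABBABABBABBABABBABABBABBABABBABBABABBABABBABBABABBABABBA…ABBABABBABABBABBABABBABABBABBABABBABBABABBABABBABBABABBABA  (len 377)
k=6  BBABBABABBABBABABBABABBABBABABBABBABABBABABBABBABABBABABBA…ABBABABBABABBABBABABBABABBABBABABBABBABABBABABBABBABABBABA  (len 987)
k=7  BBABBABABBABBABABBABABBABBABABBABBABABBABABBABBABABBABABBA…ABBABABBABABBABBABABBABABBABBABABBABBABABBABABBABBABABBABA  (len 2584)

1597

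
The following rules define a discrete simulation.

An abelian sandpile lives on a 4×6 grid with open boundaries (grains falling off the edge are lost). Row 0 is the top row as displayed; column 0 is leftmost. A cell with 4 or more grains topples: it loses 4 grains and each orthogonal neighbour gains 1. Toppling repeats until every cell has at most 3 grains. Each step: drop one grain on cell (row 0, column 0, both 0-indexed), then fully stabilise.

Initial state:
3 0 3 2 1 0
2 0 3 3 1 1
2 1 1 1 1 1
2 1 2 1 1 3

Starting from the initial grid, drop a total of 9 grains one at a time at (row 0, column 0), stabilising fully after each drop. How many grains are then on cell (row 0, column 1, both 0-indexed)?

3

t=0: 3 0 3 2 1 0
2 0 3 3 1 1
2 1 1 1 1 1
2 1 2 1 1 3
t=1: 0 1 3 2 1 0
3 0 3 3 1 1
2 1 1 1 1 1
2 1 2 1 1 3
t=2: 1 1 3 2 1 0
3 0 3 3 1 1
2 1 1 1 1 1
2 1 2 1 1 3
t=3: 2 1 3 2 1 0
3 0 3 3 1 1
2 1 1 1 1 1
2 1 2 1 1 3
t=4: 3 1 3 2 1 0
3 0 3 3 1 1
2 1 1 1 1 1
2 1 2 1 1 3
t=5: 1 2 3 2 1 0
0 1 3 3 1 1
3 1 1 1 1 1
2 1 2 1 1 3
t=6: 2 2 3 2 1 0
0 1 3 3 1 1
3 1 1 1 1 1
2 1 2 1 1 3
t=7: 3 2 3 2 1 0
0 1 3 3 1 1
3 1 1 1 1 1
2 1 2 1 1 3
t=8: 0 3 3 2 1 0
1 1 3 3 1 1
3 1 1 1 1 1
2 1 2 1 1 3
t=9: 1 3 3 2 1 0
1 1 3 3 1 1
3 1 1 1 1 1
2 1 2 1 1 3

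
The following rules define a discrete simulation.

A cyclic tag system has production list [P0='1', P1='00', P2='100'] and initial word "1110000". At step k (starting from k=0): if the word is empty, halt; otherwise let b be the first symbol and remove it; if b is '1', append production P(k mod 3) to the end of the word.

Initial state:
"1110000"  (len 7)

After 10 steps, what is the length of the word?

k=0  "1110000"  (len 7)
k=1  "1100001"  (len 7)
k=2  "10000100"  (len 8)
k=3  "0000100100"  (len 10)
k=4  "000100100"  (len 9)
k=5  "00100100"  (len 8)
k=6  "0100100"  (len 7)
k=7  "100100"  (len 6)
k=8  "0010000"  (len 7)
k=9  "010000"  (len 6)
k=10  "10000"  (len 5)

5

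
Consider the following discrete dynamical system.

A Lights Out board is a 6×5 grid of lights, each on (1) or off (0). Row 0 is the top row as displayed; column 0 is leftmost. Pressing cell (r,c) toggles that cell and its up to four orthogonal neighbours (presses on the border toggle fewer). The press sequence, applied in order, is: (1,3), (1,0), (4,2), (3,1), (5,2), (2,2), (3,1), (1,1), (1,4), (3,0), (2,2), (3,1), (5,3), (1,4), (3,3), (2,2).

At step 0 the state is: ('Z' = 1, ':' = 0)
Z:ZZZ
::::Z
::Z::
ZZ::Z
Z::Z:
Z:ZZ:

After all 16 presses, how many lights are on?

step 0: Z:ZZZ
::::Z
::Z::
ZZ::Z
Z::Z:
Z:ZZ:
step 1: Z:Z:Z
::ZZ:
::ZZ:
ZZ::Z
Z::Z:
Z:ZZ:
step 2: ::Z:Z
ZZZZ:
Z:ZZ:
ZZ::Z
Z::Z:
Z:ZZ:
step 3: ::Z:Z
ZZZZ:
Z:ZZ:
ZZZ:Z
ZZZ::
Z::Z:
step 4: ::Z:Z
ZZZZ:
ZZZZ:
::::Z
Z:Z::
Z::Z:
step 5: ::Z:Z
ZZZZ:
ZZZZ:
::::Z
Z::::
ZZZ::
step 6: ::Z:Z
ZZ:Z:
Z::::
::Z:Z
Z::::
ZZZ::
step 7: ::Z:Z
ZZ:Z:
ZZ:::
ZZ::Z
ZZ:::
ZZZ::
step 8: :ZZ:Z
::ZZ:
Z::::
ZZ::Z
ZZ:::
ZZZ::
step 9: :ZZ::
::Z:Z
Z:::Z
ZZ::Z
ZZ:::
ZZZ::
step 10: :ZZ::
::Z:Z
::::Z
::::Z
:Z:::
ZZZ::
step 11: :ZZ::
::::Z
:ZZZZ
::Z:Z
:Z:::
ZZZ::
step 12: :ZZ::
::::Z
::ZZZ
ZZ::Z
:::::
ZZZ::
step 13: :ZZ::
::::Z
::ZZZ
ZZ::Z
:::Z:
ZZ:ZZ
step 14: :ZZ:Z
:::Z:
::ZZ:
ZZ::Z
:::Z:
ZZ:ZZ
step 15: :ZZ:Z
:::Z:
::Z::
ZZZZ:
:::::
ZZ:ZZ
step 16: :ZZ:Z
::ZZ:
:Z:Z:
ZZ:Z:
:::::
ZZ:ZZ

14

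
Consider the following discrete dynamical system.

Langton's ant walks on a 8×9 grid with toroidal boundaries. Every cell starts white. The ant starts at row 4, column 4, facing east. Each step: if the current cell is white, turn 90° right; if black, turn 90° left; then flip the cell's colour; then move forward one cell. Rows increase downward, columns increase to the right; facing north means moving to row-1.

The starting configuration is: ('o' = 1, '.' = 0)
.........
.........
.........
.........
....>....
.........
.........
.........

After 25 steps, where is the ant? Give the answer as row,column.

3,2

gen 0: .........
.........
.........
.........
....>....
.........
.........
.........
gen 1: .........
.........
.........
.........
....o....
....v....
.........
.........
gen 2: .........
.........
.........
.........
....o....
...<o....
.........
.........
gen 3: .........
.........
.........
.........
...^o....
...oo....
.........
.........
gen 4: .........
.........
.........
.........
...o>....
...oo....
.........
.........
gen 5: .........
.........
.........
....^....
...o.....
...oo....
.........
.........
gen 6: .........
.........
.........
....o>...
...o.....
...oo....
.........
.........
gen 7: .........
.........
.........
....oo...
...o.v...
...oo....
.........
.........
gen 8: .........
.........
.........
....oo...
...o<o...
...oo....
.........
.........
gen 9: .........
.........
.........
....^o...
...ooo...
...oo....
.........
.........
gen 10: .........
.........
.........
...<.o...
...ooo...
...oo....
.........
.........
gen 11: .........
.........
...^.....
...o.o...
...ooo...
...oo....
.........
.........
gen 12: .........
.........
...o>....
...o.o...
...ooo...
...oo....
.........
.........
gen 13: .........
.........
...oo....
...ovo...
...ooo...
...oo....
.........
.........
gen 14: .........
.........
...oo....
...<oo...
...ooo...
...oo....
.........
.........
gen 15: .........
.........
...oo....
....oo...
...voo...
...oo....
.........
.........
gen 16: .........
.........
...oo....
....oo...
....>o...
...oo....
.........
.........
gen 17: .........
.........
...oo....
....^o...
.....o...
...oo....
.........
.........
gen 18: .........
.........
...oo....
...<.o...
.....o...
...oo....
.........
.........
gen 19: .........
.........
...^o....
...o.o...
.....o...
...oo....
.........
.........
gen 20: .........
.........
..<.o....
...o.o...
.....o...
...oo....
.........
.........
gen 21: .........
..^......
..o.o....
...o.o...
.....o...
...oo....
.........
.........
gen 22: .........
..o>.....
..o.o....
...o.o...
.....o...
...oo....
.........
.........
gen 23: .........
..oo.....
..ovo....
...o.o...
.....o...
...oo....
.........
.........
gen 24: .........
..oo.....
..<oo....
...o.o...
.....o...
...oo....
.........
.........
gen 25: .........
..oo.....
...oo....
..vo.o...
.....o...
...oo....
.........
.........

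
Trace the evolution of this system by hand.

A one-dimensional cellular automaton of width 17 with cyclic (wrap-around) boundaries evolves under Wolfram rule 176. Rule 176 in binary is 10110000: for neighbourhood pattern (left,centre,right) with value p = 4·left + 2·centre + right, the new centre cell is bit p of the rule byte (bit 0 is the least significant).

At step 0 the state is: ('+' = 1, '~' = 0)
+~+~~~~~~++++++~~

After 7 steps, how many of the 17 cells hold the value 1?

5

t=0: +~+~~~~~~++++++~~
t=1: ~+~+~~~~~~++++~+~
t=2: ~~+~+~~~~~~++~+~+
t=3: +~~+~+~~~~~~~+~+~
t=4: ~+~~+~+~~~~~~~+~+
t=5: +~+~~+~+~~~~~~~+~
t=6: ~+~+~~+~+~~~~~~~+
t=7: +~+~+~~+~+~~~~~~~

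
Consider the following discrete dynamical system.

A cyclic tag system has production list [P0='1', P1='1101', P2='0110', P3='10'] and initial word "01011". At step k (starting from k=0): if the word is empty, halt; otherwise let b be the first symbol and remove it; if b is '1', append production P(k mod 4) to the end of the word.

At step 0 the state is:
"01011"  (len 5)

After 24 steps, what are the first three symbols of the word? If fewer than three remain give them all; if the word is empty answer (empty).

0) "01011"  (len 5)
1) "1011"  (len 4)
2) "0111101"  (len 7)
3) "111101"  (len 6)
4) "1110110"  (len 7)
5) "1101101"  (len 7)
6) "1011011101"  (len 10)
7) "0110111010110"  (len 13)
8) "110111010110"  (len 12)
9) "101110101101"  (len 12)
10) "011101011011101"  (len 15)
11) "11101011011101"  (len 14)
12) "110101101110110"  (len 15)
13) "101011011101101"  (len 15)
14) "010110111011011101"  (len 18)
15) "10110111011011101"  (len 17)
16) "011011101101110110"  (len 18)
17) "11011101101110110"  (len 17)
18) "10111011011101101101"  (len 20)
19) "01110110111011011010110"  (len 23)
20) "1110110111011011010110"  (len 22)
21) "1101101110110110101101"  (len 22)
22) "1011011101101101011011101"  (len 25)
23) "0110111011011010110111010110"  (len 28)
24) "110111011011010110111010110"  (len 27)

110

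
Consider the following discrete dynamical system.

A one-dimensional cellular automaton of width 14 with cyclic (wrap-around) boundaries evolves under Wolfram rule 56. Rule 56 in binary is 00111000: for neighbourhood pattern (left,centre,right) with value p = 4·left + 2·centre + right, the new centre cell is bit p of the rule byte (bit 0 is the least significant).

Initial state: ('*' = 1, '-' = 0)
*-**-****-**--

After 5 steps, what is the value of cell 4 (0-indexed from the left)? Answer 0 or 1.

0

gen 0: *-**-****-**--
gen 1: -**-**---**-*-
gen 2: -*-**-*--*-*-*
gen 3: *-**-*-*--*-*-
gen 4: -**-*-*-*--*-*
gen 5: **-*-*-*-*--*-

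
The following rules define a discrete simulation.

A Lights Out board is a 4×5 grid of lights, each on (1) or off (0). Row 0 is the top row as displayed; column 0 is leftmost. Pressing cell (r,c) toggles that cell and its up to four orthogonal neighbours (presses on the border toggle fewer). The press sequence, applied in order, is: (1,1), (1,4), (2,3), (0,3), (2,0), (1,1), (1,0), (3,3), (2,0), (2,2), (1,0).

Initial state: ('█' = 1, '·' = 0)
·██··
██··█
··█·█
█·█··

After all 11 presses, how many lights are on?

13

gen 0: ·██··
██··█
··█·█
█·█··
gen 1: ··█··
··█·█
·██·█
█·█··
gen 2: ··█·█
··██·
·██··
█·█··
gen 3: ··█·█
··█··
·█·██
█·██·
gen 4: ···█·
··██·
·█·██
█·██·
gen 5: ···█·
█·██·
█··██
··██·
gen 6: ·█·█·
·█·█·
██·██
··██·
gen 7: ██·█·
█··█·
·█·██
··██·
gen 8: ██·█·
█··█·
·█··█
····█
gen 9: ██·█·
···█·
█···█
█···█
gen 10: ██·█·
··██·
█████
█·█·█
gen 11: ·█·█·
████·
·████
█·█·█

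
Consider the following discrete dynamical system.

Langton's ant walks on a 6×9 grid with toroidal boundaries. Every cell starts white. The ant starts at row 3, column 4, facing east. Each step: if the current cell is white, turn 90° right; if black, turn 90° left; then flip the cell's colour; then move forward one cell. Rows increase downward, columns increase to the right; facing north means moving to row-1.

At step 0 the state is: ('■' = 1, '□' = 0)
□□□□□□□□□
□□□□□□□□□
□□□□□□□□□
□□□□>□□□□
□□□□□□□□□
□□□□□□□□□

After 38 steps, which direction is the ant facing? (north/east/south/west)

east

step 0: □□□□□□□□□
□□□□□□□□□
□□□□□□□□□
□□□□>□□□□
□□□□□□□□□
□□□□□□□□□
step 1: □□□□□□□□□
□□□□□□□□□
□□□□□□□□□
□□□□■□□□□
□□□□v□□□□
□□□□□□□□□
step 2: □□□□□□□□□
□□□□□□□□□
□□□□□□□□□
□□□□■□□□□
□□□<■□□□□
□□□□□□□□□
step 3: □□□□□□□□□
□□□□□□□□□
□□□□□□□□□
□□□^■□□□□
□□□■■□□□□
□□□□□□□□□
step 4: □□□□□□□□□
□□□□□□□□□
□□□□□□□□□
□□□■>□□□□
□□□■■□□□□
□□□□□□□□□
step 5: □□□□□□□□□
□□□□□□□□□
□□□□^□□□□
□□□■□□□□□
□□□■■□□□□
□□□□□□□□□
step 6: □□□□□□□□□
□□□□□□□□□
□□□□■>□□□
□□□■□□□□□
□□□■■□□□□
□□□□□□□□□
step 7: □□□□□□□□□
□□□□□□□□□
□□□□■■□□□
□□□■□v□□□
□□□■■□□□□
□□□□□□□□□
step 8: □□□□□□□□□
□□□□□□□□□
□□□□■■□□□
□□□■<■□□□
□□□■■□□□□
□□□□□□□□□
step 9: □□□□□□□□□
□□□□□□□□□
□□□□^■□□□
□□□■■■□□□
□□□■■□□□□
□□□□□□□□□
step 10: □□□□□□□□□
□□□□□□□□□
□□□<□■□□□
□□□■■■□□□
□□□■■□□□□
□□□□□□□□□
step 11: □□□□□□□□□
□□□^□□□□□
□□□■□■□□□
□□□■■■□□□
□□□■■□□□□
□□□□□□□□□
step 12: □□□□□□□□□
□□□■>□□□□
□□□■□■□□□
□□□■■■□□□
□□□■■□□□□
□□□□□□□□□
step 13: □□□□□□□□□
□□□■■□□□□
□□□■v■□□□
□□□■■■□□□
□□□■■□□□□
□□□□□□□□□
step 14: □□□□□□□□□
□□□■■□□□□
□□□<■■□□□
□□□■■■□□□
□□□■■□□□□
□□□□□□□□□
step 15: □□□□□□□□□
□□□■■□□□□
□□□□■■□□□
□□□v■■□□□
□□□■■□□□□
□□□□□□□□□
step 16: □□□□□□□□□
□□□■■□□□□
□□□□■■□□□
□□□□>■□□□
□□□■■□□□□
□□□□□□□□□
step 17: □□□□□□□□□
□□□■■□□□□
□□□□^■□□□
□□□□□■□□□
□□□■■□□□□
□□□□□□□□□
step 18: □□□□□□□□□
□□□■■□□□□
□□□<□■□□□
□□□□□■□□□
□□□■■□□□□
□□□□□□□□□
step 19: □□□□□□□□□
□□□^■□□□□
□□□■□■□□□
□□□□□■□□□
□□□■■□□□□
□□□□□□□□□
step 20: □□□□□□□□□
□□<□■□□□□
□□□■□■□□□
□□□□□■□□□
□□□■■□□□□
□□□□□□□□□
step 21: □□^□□□□□□
□□■□■□□□□
□□□■□■□□□
□□□□□■□□□
□□□■■□□□□
□□□□□□□□□
step 22: □□■>□□□□□
□□■□■□□□□
□□□■□■□□□
□□□□□■□□□
□□□■■□□□□
□□□□□□□□□
step 23: □□■■□□□□□
□□■v■□□□□
□□□■□■□□□
□□□□□■□□□
□□□■■□□□□
□□□□□□□□□
step 24: □□■■□□□□□
□□<■■□□□□
□□□■□■□□□
□□□□□■□□□
□□□■■□□□□
□□□□□□□□□
step 25: □□■■□□□□□
□□□■■□□□□
□□v■□■□□□
□□□□□■□□□
□□□■■□□□□
□□□□□□□□□
step 26: □□■■□□□□□
□□□■■□□□□
□<■■□■□□□
□□□□□■□□□
□□□■■□□□□
□□□□□□□□□
step 27: □□■■□□□□□
□^□■■□□□□
□■■■□■□□□
□□□□□■□□□
□□□■■□□□□
□□□□□□□□□
step 28: □□■■□□□□□
□■>■■□□□□
□■■■□■□□□
□□□□□■□□□
□□□■■□□□□
□□□□□□□□□
step 29: □□■■□□□□□
□■■■■□□□□
□■v■□■□□□
□□□□□■□□□
□□□■■□□□□
□□□□□□□□□
step 30: □□■■□□□□□
□■■■■□□□□
□■□>□■□□□
□□□□□■□□□
□□□■■□□□□
□□□□□□□□□
step 31: □□■■□□□□□
□■■^■□□□□
□■□□□■□□□
□□□□□■□□□
□□□■■□□□□
□□□□□□□□□
step 32: □□■■□□□□□
□■<□■□□□□
□■□□□■□□□
□□□□□■□□□
□□□■■□□□□
□□□□□□□□□
step 33: □□■■□□□□□
□■□□■□□□□
□■v□□■□□□
□□□□□■□□□
□□□■■□□□□
□□□□□□□□□
step 34: □□■■□□□□□
□■□□■□□□□
□<■□□■□□□
□□□□□■□□□
□□□■■□□□□
□□□□□□□□□
step 35: □□■■□□□□□
□■□□■□□□□
□□■□□■□□□
□v□□□■□□□
□□□■■□□□□
□□□□□□□□□
step 36: □□■■□□□□□
□■□□■□□□□
□□■□□■□□□
<■□□□■□□□
□□□■■□□□□
□□□□□□□□□
step 37: □□■■□□□□□
□■□□■□□□□
^□■□□■□□□
■■□□□■□□□
□□□■■□□□□
□□□□□□□□□
step 38: □□■■□□□□□
□■□□■□□□□
■>■□□■□□□
■■□□□■□□□
□□□■■□□□□
□□□□□□□□□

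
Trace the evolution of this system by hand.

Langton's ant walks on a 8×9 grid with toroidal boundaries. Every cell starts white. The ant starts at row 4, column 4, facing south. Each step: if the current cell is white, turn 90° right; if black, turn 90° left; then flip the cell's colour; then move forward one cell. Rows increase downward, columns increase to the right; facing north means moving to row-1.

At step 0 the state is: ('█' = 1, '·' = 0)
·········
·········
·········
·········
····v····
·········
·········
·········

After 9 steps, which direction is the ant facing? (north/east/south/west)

east

[0] ·········
·········
·········
·········
····v····
·········
·········
·········
[1] ·········
·········
·········
·········
···<█····
·········
·········
·········
[2] ·········
·········
·········
···^·····
···██····
·········
·········
·········
[3] ·········
·········
·········
···█>····
···██····
·········
·········
·········
[4] ·········
·········
·········
···██····
···█v····
·········
·········
·········
[5] ·········
·········
·········
···██····
···█·>···
·········
·········
·········
[6] ·········
·········
·········
···██····
···█·█···
·····v···
·········
·········
[7] ·········
·········
·········
···██····
···█·█···
····<█···
·········
·········
[8] ·········
·········
·········
···██····
···█^█···
····██···
·········
·········
[9] ·········
·········
·········
···██····
···██>···
····██···
·········
·········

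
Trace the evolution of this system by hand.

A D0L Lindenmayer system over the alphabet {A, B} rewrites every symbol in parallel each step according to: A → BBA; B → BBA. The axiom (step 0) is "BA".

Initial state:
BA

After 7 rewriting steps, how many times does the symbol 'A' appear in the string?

step 0: BA
step 1: BBABBA
step 2: BBABBABBABBABBABBA
step 3: BBABBABBABBABBABBABBABBABBABBABBABBABBABBABBABBABBABBA
step 4: BBABBABBABBABBABBABBABBABBABBABBABBABBABBABBABBABBABBABBAB…ABBABBABBABBABBABBABBABBABBABBABBABBABBABBABBABBABBABBABBA  (len 162)
step 5: BBABBABBABBABBABBABBABBABBABBABBABBABBABBABBABBABBABBABBAB…ABBABBABBABBABBABBABBABBABBABBABBABBABBABBABBABBABBABBABBA  (len 486)
step 6: BBABBABBABBABBABBABBABBABBABBABBABBABBABBABBABBABBABBABBAB…ABBABBABBABBABBABBABBABBABBABBABBABBABBABBABBABBABBABBABBA  (len 1458)
step 7: BBABBABBABBABBABBABBABBABBABBABBABBABBABBABBABBABBABBABBAB…ABBABBABBABBABBABBABBABBABBABBABBABBABBABBABBABBABBABBABBA  (len 4374)

1458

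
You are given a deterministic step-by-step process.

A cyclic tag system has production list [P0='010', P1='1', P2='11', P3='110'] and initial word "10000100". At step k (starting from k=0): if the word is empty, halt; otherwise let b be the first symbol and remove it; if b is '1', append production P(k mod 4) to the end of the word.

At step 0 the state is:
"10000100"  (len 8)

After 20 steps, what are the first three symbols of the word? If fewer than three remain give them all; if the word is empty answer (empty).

k=0  "10000100"  (len 8)
k=1  "0000100010"  (len 10)
k=2  "000100010"  (len 9)
k=3  "00100010"  (len 8)
k=4  "0100010"  (len 7)
k=5  "100010"  (len 6)
k=6  "000101"  (len 6)
k=7  "00101"  (len 5)
k=8  "0101"  (len 4)
k=9  "101"  (len 3)
k=10  "011"  (len 3)
k=11  "11"  (len 2)
k=12  "1110"  (len 4)
k=13  "110010"  (len 6)
k=14  "100101"  (len 6)
k=15  "0010111"  (len 7)
k=16  "010111"  (len 6)
k=17  "10111"  (len 5)
k=18  "01111"  (len 5)
k=19  "1111"  (len 4)
k=20  "111110"  (len 6)

111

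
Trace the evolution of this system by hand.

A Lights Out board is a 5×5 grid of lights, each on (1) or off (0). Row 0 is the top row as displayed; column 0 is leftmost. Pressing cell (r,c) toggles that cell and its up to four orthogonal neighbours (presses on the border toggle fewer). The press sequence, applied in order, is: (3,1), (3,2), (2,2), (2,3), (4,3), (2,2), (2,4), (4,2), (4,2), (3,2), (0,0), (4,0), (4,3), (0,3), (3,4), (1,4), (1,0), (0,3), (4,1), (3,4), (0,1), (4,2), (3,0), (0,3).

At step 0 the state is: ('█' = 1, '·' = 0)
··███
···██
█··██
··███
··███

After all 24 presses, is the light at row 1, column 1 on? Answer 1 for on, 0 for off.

t=0: ··███
···██
█··██
··███
··███
t=1: ··███
···██
██·██
██·██
·████
t=2: ··███
···██
█████
█·█·█
·█·██
t=3: ··███
··███
█···█
█···█
·█·██
t=4: ··███
··█·█
█·██·
█··██
·█·██
t=5: ··███
··█·█
█·██·
█···█
·██··
t=6: ··███
····█
██···
█·█·█
·██··
t=7: ··███
·····
██·██
█·█··
·██··
t=8: ··███
·····
██·██
█····
···█·
t=9: ··███
·····
██·██
█·█··
·██··
t=10: ··███
·····
█████
██·█·
·█···
t=11: █████
█····
█████
██·█·
·█···
t=12: █████
█····
█████
·█·█·
█····
t=13: █████
█····
█████
·█···
█·███
t=14: ██···
█··█·
█████
·█···
█·███
t=15: ██···
█··█·
████·
·█·██
█·██·
t=16: ██··█
█···█
█████
·█·██
█·██·
t=17: ·█··█
·█··█
·████
·█·██
█·██·
t=18: ·███·
·█·██
·████
·█·██
█·██·
t=19: ·███·
·█·██
·████
···██
·█·█·
t=20: ·███·
·█·██
·███·
·····
·█·██
t=21: █··█·
···██
·███·
·····
·█·██
t=22: █··█·
···██
·███·
··█··
··█·█
t=23: █··█·
···██
████·
███··
█·█·█
t=24: █·█·█
····█
████·
███··
█·█·█

0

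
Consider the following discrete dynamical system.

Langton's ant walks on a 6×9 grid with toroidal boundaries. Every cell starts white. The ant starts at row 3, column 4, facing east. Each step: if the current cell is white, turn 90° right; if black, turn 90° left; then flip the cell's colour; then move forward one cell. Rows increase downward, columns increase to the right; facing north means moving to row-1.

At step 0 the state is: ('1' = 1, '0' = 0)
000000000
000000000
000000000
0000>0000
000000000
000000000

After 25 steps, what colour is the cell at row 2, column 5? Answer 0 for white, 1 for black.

1

k=0  000000000
000000000
000000000
0000>0000
000000000
000000000
k=1  000000000
000000000
000000000
000010000
0000v0000
000000000
k=2  000000000
000000000
000000000
000010000
000<10000
000000000
k=3  000000000
000000000
000000000
000^10000
000110000
000000000
k=4  000000000
000000000
000000000
0001>0000
000110000
000000000
k=5  000000000
000000000
0000^0000
000100000
000110000
000000000
k=6  000000000
000000000
00001>000
000100000
000110000
000000000
k=7  000000000
000000000
000011000
00010v000
000110000
000000000
k=8  000000000
000000000
000011000
0001<1000
000110000
000000000
k=9  000000000
000000000
0000^1000
000111000
000110000
000000000
k=10  000000000
000000000
000<01000
000111000
000110000
000000000
k=11  000000000
000^00000
000101000
000111000
000110000
000000000
k=12  000000000
0001>0000
000101000
000111000
000110000
000000000
k=13  000000000
000110000
0001v1000
000111000
000110000
000000000
k=14  000000000
000110000
000<11000
000111000
000110000
000000000
k=15  000000000
000110000
000011000
000v11000
000110000
000000000
k=16  000000000
000110000
000011000
0000>1000
000110000
000000000
k=17  000000000
000110000
0000^1000
000001000
000110000
000000000
k=18  000000000
000110000
000<01000
000001000
000110000
000000000
k=19  000000000
000^10000
000101000
000001000
000110000
000000000
k=20  000000000
00<010000
000101000
000001000
000110000
000000000
k=21  00^000000
001010000
000101000
000001000
000110000
000000000
k=22  001>00000
001010000
000101000
000001000
000110000
000000000
k=23  001100000
001v10000
000101000
000001000
000110000
000000000
k=24  001100000
00<110000
000101000
000001000
000110000
000000000
k=25  001100000
000110000
00v101000
000001000
000110000
000000000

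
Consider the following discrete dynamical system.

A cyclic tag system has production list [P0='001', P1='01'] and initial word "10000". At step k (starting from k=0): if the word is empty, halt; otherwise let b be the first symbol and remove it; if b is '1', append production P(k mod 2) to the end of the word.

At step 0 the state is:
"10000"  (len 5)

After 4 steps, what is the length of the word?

t=0: "10000"  (len 5)
t=1: "0000001"  (len 7)
t=2: "000001"  (len 6)
t=3: "00001"  (len 5)
t=4: "0001"  (len 4)

4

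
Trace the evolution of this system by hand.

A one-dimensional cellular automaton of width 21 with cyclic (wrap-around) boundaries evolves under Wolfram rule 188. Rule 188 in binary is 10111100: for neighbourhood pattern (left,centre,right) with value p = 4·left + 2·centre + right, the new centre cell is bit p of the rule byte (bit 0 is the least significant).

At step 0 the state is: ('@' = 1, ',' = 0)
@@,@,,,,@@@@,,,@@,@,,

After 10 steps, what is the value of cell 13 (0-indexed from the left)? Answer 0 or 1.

1

0) @@,@,,,,@@@@,,,@@,@,,
1) @,@@@,,,@@@,@,,@,@@@,
2) @@@@,@,,@@,@@@,@@@@,@
3) @@@,@@@,@,@@@,@@@@,@@
4) @@,@@@,@@@@@,@@@@,@@@
5) @,@@@,@@@@@,@@@@,@@@@
6) ,@@@,@@@@@,@@@@,@@@@@
7) @@@,@@@@@,@@@@,@@@@@,
8) @@,@@@@@,@@@@,@@@@@,@
9) @,@@@@@,@@@@,@@@@@,@@
10) ,@@@@@,@@@@,@@@@@,@@@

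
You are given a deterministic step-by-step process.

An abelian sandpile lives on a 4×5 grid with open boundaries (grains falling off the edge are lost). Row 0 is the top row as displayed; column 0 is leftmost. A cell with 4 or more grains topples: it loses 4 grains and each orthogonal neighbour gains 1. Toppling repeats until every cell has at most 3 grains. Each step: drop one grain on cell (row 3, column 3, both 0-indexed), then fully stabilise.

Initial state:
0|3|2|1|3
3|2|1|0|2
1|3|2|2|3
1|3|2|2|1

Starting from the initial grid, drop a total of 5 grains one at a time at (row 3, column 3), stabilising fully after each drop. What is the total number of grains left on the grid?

41

0) 0|3|2|1|3
3|2|1|0|2
1|3|2|2|3
1|3|2|2|1
1) 0|3|2|1|3
3|2|1|0|2
1|3|2|2|3
1|3|2|3|1
2) 0|3|2|1|3
3|2|1|0|2
1|3|2|3|3
1|3|3|0|2
3) 0|3|2|1|3
3|2|1|0|2
1|3|2|3|3
1|3|3|1|2
4) 0|3|2|1|3
3|2|1|0|2
1|3|2|3|3
1|3|3|2|2
5) 0|3|2|1|3
3|2|1|0|2
1|3|2|3|3
1|3|3|3|2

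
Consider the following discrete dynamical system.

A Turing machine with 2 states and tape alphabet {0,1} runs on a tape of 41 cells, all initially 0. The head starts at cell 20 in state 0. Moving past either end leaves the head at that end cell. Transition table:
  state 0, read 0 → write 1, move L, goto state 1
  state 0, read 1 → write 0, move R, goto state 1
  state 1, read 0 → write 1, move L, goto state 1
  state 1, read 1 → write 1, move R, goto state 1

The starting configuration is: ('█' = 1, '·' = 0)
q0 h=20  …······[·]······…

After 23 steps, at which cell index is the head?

2

[0] q0 h=20  …······[·]······…
[1] q1 h=19  …······[·]█·····…
[2] q1 h=18  …······[·]██····…
[3] q1 h=17  …······[·]███···…
[4] q1 h=16  …······[·]████··…
[5] q1 h=15  …······[·]█████·…
[6] q1 h=14  …······[·]██████…
[7] q1 h=13  …······[·]██████…
[8] q1 h=12  …······[·]██████…
[9] q1 h=11  …······[·]██████…
[10] q1 h=10  …······[·]██████…
[11] q1 h= 9  …······[·]██████…
[12] q1 h= 8  …······[·]██████…
[13] q1 h= 7  …······[·]██████…
[14] q1 h= 6  |······[·]██████…
[15] q1 h= 5  |·····[·]██████…
[16] q1 h= 4  |····[·]██████…
[17] q1 h= 3  |···[·]██████…
[18] q1 h= 2  |··[·]██████…
[19] q1 h= 1  |·[·]██████…
[20] q1 h= 0  |[·]██████…
[21] q1 h= 0  |[█]██████…
[22] q1 h= 1  |█[█]██████…
[23] q1 h= 2  |██[█]██████…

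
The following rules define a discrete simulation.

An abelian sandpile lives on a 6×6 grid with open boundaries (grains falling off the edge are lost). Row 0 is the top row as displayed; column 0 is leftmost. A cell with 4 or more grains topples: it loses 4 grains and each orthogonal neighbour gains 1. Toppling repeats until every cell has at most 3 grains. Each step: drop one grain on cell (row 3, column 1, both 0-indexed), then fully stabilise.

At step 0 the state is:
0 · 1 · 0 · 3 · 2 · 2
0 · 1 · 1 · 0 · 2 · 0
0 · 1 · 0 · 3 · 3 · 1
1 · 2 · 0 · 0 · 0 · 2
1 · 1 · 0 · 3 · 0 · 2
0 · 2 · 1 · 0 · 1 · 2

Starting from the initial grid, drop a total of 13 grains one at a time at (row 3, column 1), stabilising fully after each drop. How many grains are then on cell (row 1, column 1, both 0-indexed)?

gen 0: 0 · 1 · 0 · 3 · 2 · 2
0 · 1 · 1 · 0 · 2 · 0
0 · 1 · 0 · 3 · 3 · 1
1 · 2 · 0 · 0 · 0 · 2
1 · 1 · 0 · 3 · 0 · 2
0 · 2 · 1 · 0 · 1 · 2
gen 1: 0 · 1 · 0 · 3 · 2 · 2
0 · 1 · 1 · 0 · 2 · 0
0 · 1 · 0 · 3 · 3 · 1
1 · 3 · 0 · 0 · 0 · 2
1 · 1 · 0 · 3 · 0 · 2
0 · 2 · 1 · 0 · 1 · 2
gen 2: 0 · 1 · 0 · 3 · 2 · 2
0 · 1 · 1 · 0 · 2 · 0
0 · 2 · 0 · 3 · 3 · 1
2 · 0 · 1 · 0 · 0 · 2
1 · 2 · 0 · 3 · 0 · 2
0 · 2 · 1 · 0 · 1 · 2
gen 3: 0 · 1 · 0 · 3 · 2 · 2
0 · 1 · 1 · 0 · 2 · 0
0 · 2 · 0 · 3 · 3 · 1
2 · 1 · 1 · 0 · 0 · 2
1 · 2 · 0 · 3 · 0 · 2
0 · 2 · 1 · 0 · 1 · 2
gen 4: 0 · 1 · 0 · 3 · 2 · 2
0 · 1 · 1 · 0 · 2 · 0
0 · 2 · 0 · 3 · 3 · 1
2 · 2 · 1 · 0 · 0 · 2
1 · 2 · 0 · 3 · 0 · 2
0 · 2 · 1 · 0 · 1 · 2
gen 5: 0 · 1 · 0 · 3 · 2 · 2
0 · 1 · 1 · 0 · 2 · 0
0 · 2 · 0 · 3 · 3 · 1
2 · 3 · 1 · 0 · 0 · 2
1 · 2 · 0 · 3 · 0 · 2
0 · 2 · 1 · 0 · 1 · 2
gen 6: 0 · 1 · 0 · 3 · 2 · 2
0 · 1 · 1 · 0 · 2 · 0
0 · 3 · 0 · 3 · 3 · 1
3 · 0 · 2 · 0 · 0 · 2
1 · 3 · 0 · 3 · 0 · 2
0 · 2 · 1 · 0 · 1 · 2
gen 7: 0 · 1 · 0 · 3 · 2 · 2
0 · 1 · 1 · 0 · 2 · 0
0 · 3 · 0 · 3 · 3 · 1
3 · 1 · 2 · 0 · 0 · 2
1 · 3 · 0 · 3 · 0 · 2
0 · 2 · 1 · 0 · 1 · 2
gen 8: 0 · 1 · 0 · 3 · 2 · 2
0 · 1 · 1 · 0 · 2 · 0
0 · 3 · 0 · 3 · 3 · 1
3 · 2 · 2 · 0 · 0 · 2
1 · 3 · 0 · 3 · 0 · 2
0 · 2 · 1 · 0 · 1 · 2
gen 9: 0 · 1 · 0 · 3 · 2 · 2
0 · 1 · 1 · 0 · 2 · 0
0 · 3 · 0 · 3 · 3 · 1
3 · 3 · 2 · 0 · 0 · 2
1 · 3 · 0 · 3 · 0 · 2
0 · 2 · 1 · 0 · 1 · 2
gen 10: 0 · 1 · 0 · 3 · 2 · 2
0 · 2 · 1 · 0 · 2 · 0
2 · 0 · 1 · 3 · 3 · 1
0 · 3 · 3 · 0 · 0 · 2
3 · 0 · 1 · 3 · 0 · 2
0 · 3 · 1 · 0 · 1 · 2
gen 11: 0 · 1 · 0 · 3 · 2 · 2
0 · 2 · 1 · 0 · 2 · 0
2 · 1 · 2 · 3 · 3 · 1
1 · 1 · 0 · 1 · 0 · 2
3 · 1 · 2 · 3 · 0 · 2
0 · 3 · 1 · 0 · 1 · 2
gen 12: 0 · 1 · 0 · 3 · 2 · 2
0 · 2 · 1 · 0 · 2 · 0
2 · 1 · 2 · 3 · 3 · 1
1 · 2 · 0 · 1 · 0 · 2
3 · 1 · 2 · 3 · 0 · 2
0 · 3 · 1 · 0 · 1 · 2
gen 13: 0 · 1 · 0 · 3 · 2 · 2
0 · 2 · 1 · 0 · 2 · 0
2 · 1 · 2 · 3 · 3 · 1
1 · 3 · 0 · 1 · 0 · 2
3 · 1 · 2 · 3 · 0 · 2
0 · 3 · 1 · 0 · 1 · 2

2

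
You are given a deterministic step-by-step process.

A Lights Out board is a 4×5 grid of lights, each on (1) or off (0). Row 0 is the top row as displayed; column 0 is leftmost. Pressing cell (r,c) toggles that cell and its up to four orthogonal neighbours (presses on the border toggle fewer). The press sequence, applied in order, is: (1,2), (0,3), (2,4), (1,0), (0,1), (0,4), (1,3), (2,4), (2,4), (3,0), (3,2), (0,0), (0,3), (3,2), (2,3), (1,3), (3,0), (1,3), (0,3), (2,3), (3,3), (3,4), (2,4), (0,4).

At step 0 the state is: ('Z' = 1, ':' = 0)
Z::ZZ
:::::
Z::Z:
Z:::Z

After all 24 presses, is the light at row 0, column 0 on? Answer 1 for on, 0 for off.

0

step 0: Z::ZZ
:::::
Z::Z:
Z:::Z
step 1: Z:ZZZ
:ZZZ:
Z:ZZ:
Z:::Z
step 2: Z::::
:ZZ::
Z:ZZ:
Z:::Z
step 3: Z::::
:ZZ:Z
Z:Z:Z
Z::::
step 4: :::::
Z:Z:Z
::Z:Z
Z::::
step 5: ZZZ::
ZZZ:Z
::Z:Z
Z::::
step 6: ZZZZZ
ZZZ::
::Z:Z
Z::::
step 7: ZZZ:Z
ZZ:ZZ
::ZZZ
Z::::
step 8: ZZZ:Z
ZZ:Z:
::Z::
Z:::Z
step 9: ZZZ:Z
ZZ:ZZ
::ZZZ
Z::::
step 10: ZZZ:Z
ZZ:ZZ
Z:ZZZ
:Z:::
step 11: ZZZ:Z
ZZ:ZZ
Z::ZZ
::ZZ:
step 12: ::Z:Z
:Z:ZZ
Z::ZZ
::ZZ:
step 13: :::Z:
:Z::Z
Z::ZZ
::ZZ:
step 14: :::Z:
:Z::Z
Z:ZZZ
:Z:::
step 15: :::Z:
:Z:ZZ
Z::::
:Z:Z:
step 16: :::::
:ZZ::
Z::Z:
:Z:Z:
step 17: :::::
:ZZ::
:::Z:
Z::Z:
step 18: :::Z:
:Z:ZZ
:::::
Z::Z:
step 19: ::Z:Z
:Z::Z
:::::
Z::Z:
step 20: ::Z:Z
:Z:ZZ
::ZZZ
Z::::
step 21: ::Z:Z
:Z:ZZ
::Z:Z
Z:ZZZ
step 22: ::Z:Z
:Z:ZZ
::Z::
Z:Z::
step 23: ::Z:Z
:Z:Z:
::ZZZ
Z:Z:Z
step 24: ::ZZ:
:Z:ZZ
::ZZZ
Z:Z:Z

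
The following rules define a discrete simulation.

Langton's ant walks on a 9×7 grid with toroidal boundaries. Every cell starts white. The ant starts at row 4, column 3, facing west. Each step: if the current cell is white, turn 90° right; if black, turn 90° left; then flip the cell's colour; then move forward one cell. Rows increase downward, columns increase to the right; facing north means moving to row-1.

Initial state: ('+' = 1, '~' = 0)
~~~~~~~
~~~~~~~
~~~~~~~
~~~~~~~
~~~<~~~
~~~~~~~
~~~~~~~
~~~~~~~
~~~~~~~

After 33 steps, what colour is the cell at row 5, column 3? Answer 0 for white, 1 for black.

0

[0] ~~~~~~~
~~~~~~~
~~~~~~~
~~~~~~~
~~~<~~~
~~~~~~~
~~~~~~~
~~~~~~~
~~~~~~~
[1] ~~~~~~~
~~~~~~~
~~~~~~~
~~~^~~~
~~~+~~~
~~~~~~~
~~~~~~~
~~~~~~~
~~~~~~~
[2] ~~~~~~~
~~~~~~~
~~~~~~~
~~~+>~~
~~~+~~~
~~~~~~~
~~~~~~~
~~~~~~~
~~~~~~~
[3] ~~~~~~~
~~~~~~~
~~~~~~~
~~~++~~
~~~+v~~
~~~~~~~
~~~~~~~
~~~~~~~
~~~~~~~
[4] ~~~~~~~
~~~~~~~
~~~~~~~
~~~++~~
~~~<+~~
~~~~~~~
~~~~~~~
~~~~~~~
~~~~~~~
[5] ~~~~~~~
~~~~~~~
~~~~~~~
~~~++~~
~~~~+~~
~~~v~~~
~~~~~~~
~~~~~~~
~~~~~~~
[6] ~~~~~~~
~~~~~~~
~~~~~~~
~~~++~~
~~~~+~~
~~<+~~~
~~~~~~~
~~~~~~~
~~~~~~~
[7] ~~~~~~~
~~~~~~~
~~~~~~~
~~~++~~
~~^~+~~
~~++~~~
~~~~~~~
~~~~~~~
~~~~~~~
[8] ~~~~~~~
~~~~~~~
~~~~~~~
~~~++~~
~~+>+~~
~~++~~~
~~~~~~~
~~~~~~~
~~~~~~~
[9] ~~~~~~~
~~~~~~~
~~~~~~~
~~~++~~
~~+++~~
~~+v~~~
~~~~~~~
~~~~~~~
~~~~~~~
[10] ~~~~~~~
~~~~~~~
~~~~~~~
~~~++~~
~~+++~~
~~+~>~~
~~~~~~~
~~~~~~~
~~~~~~~
[11] ~~~~~~~
~~~~~~~
~~~~~~~
~~~++~~
~~+++~~
~~+~+~~
~~~~v~~
~~~~~~~
~~~~~~~
[12] ~~~~~~~
~~~~~~~
~~~~~~~
~~~++~~
~~+++~~
~~+~+~~
~~~<+~~
~~~~~~~
~~~~~~~
[13] ~~~~~~~
~~~~~~~
~~~~~~~
~~~++~~
~~+++~~
~~+^+~~
~~~++~~
~~~~~~~
~~~~~~~
[14] ~~~~~~~
~~~~~~~
~~~~~~~
~~~++~~
~~+++~~
~~++>~~
~~~++~~
~~~~~~~
~~~~~~~
[15] ~~~~~~~
~~~~~~~
~~~~~~~
~~~++~~
~~++^~~
~~++~~~
~~~++~~
~~~~~~~
~~~~~~~
[16] ~~~~~~~
~~~~~~~
~~~~~~~
~~~++~~
~~+<~~~
~~++~~~
~~~++~~
~~~~~~~
~~~~~~~
[17] ~~~~~~~
~~~~~~~
~~~~~~~
~~~++~~
~~+~~~~
~~+v~~~
~~~++~~
~~~~~~~
~~~~~~~
[18] ~~~~~~~
~~~~~~~
~~~~~~~
~~~++~~
~~+~~~~
~~+~>~~
~~~++~~
~~~~~~~
~~~~~~~
[19] ~~~~~~~
~~~~~~~
~~~~~~~
~~~++~~
~~+~~~~
~~+~+~~
~~~+v~~
~~~~~~~
~~~~~~~
[20] ~~~~~~~
~~~~~~~
~~~~~~~
~~~++~~
~~+~~~~
~~+~+~~
~~~+~>~
~~~~~~~
~~~~~~~
[21] ~~~~~~~
~~~~~~~
~~~~~~~
~~~++~~
~~+~~~~
~~+~+~~
~~~+~+~
~~~~~v~
~~~~~~~
[22] ~~~~~~~
~~~~~~~
~~~~~~~
~~~++~~
~~+~~~~
~~+~+~~
~~~+~+~
~~~~<+~
~~~~~~~
[23] ~~~~~~~
~~~~~~~
~~~~~~~
~~~++~~
~~+~~~~
~~+~+~~
~~~+^+~
~~~~++~
~~~~~~~
[24] ~~~~~~~
~~~~~~~
~~~~~~~
~~~++~~
~~+~~~~
~~+~+~~
~~~++>~
~~~~++~
~~~~~~~
[25] ~~~~~~~
~~~~~~~
~~~~~~~
~~~++~~
~~+~~~~
~~+~+^~
~~~++~~
~~~~++~
~~~~~~~
[26] ~~~~~~~
~~~~~~~
~~~~~~~
~~~++~~
~~+~~~~
~~+~++>
~~~++~~
~~~~++~
~~~~~~~
[27] ~~~~~~~
~~~~~~~
~~~~~~~
~~~++~~
~~+~~~~
~~+~+++
~~~++~v
~~~~++~
~~~~~~~
[28] ~~~~~~~
~~~~~~~
~~~~~~~
~~~++~~
~~+~~~~
~~+~+++
~~~++<+
~~~~++~
~~~~~~~
[29] ~~~~~~~
~~~~~~~
~~~~~~~
~~~++~~
~~+~~~~
~~+~+^+
~~~++++
~~~~++~
~~~~~~~
[30] ~~~~~~~
~~~~~~~
~~~~~~~
~~~++~~
~~+~~~~
~~+~<~+
~~~++++
~~~~++~
~~~~~~~
[31] ~~~~~~~
~~~~~~~
~~~~~~~
~~~++~~
~~+~~~~
~~+~~~+
~~~+v++
~~~~++~
~~~~~~~
[32] ~~~~~~~
~~~~~~~
~~~~~~~
~~~++~~
~~+~~~~
~~+~~~+
~~~+~>+
~~~~++~
~~~~~~~
[33] ~~~~~~~
~~~~~~~
~~~~~~~
~~~++~~
~~+~~~~
~~+~~^+
~~~+~~+
~~~~++~
~~~~~~~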